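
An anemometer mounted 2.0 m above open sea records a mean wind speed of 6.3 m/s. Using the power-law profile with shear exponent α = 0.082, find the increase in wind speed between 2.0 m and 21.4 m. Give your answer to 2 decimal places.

Power law: V₂ = V₁ · (z₂/z₁)^α = 6.3 × (10.7000)^0.082 = 7.6516 m/s
ΔV = 7.6516 − 6.3 = 1.3516 m/s

1.35 m/s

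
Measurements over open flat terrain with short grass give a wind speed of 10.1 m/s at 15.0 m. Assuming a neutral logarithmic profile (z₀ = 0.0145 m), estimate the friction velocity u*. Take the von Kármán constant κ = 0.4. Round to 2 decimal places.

Log law: V(z) = (u*/κ) · ln(z/z₀) ⇒ u* = κ · V / ln(z/z₀)
u* = 0.4 × 10.1 / ln(15.0/0.0145) = 0.4 × 10.1 / 6.9417
   = 4.0400 / 6.9417 = 0.5820 m/s

u* ≈ 0.58 m/s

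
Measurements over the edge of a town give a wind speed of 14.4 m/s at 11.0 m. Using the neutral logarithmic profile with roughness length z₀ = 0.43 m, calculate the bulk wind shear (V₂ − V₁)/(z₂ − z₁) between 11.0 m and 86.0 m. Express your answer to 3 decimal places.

Log law: V₂ = V₁ · ln(z₂/z₀)/ln(z₁/z₀) = 14.4 × 5.2983/3.2419 = 23.5345 m/s
ΔV/Δz = (23.5345 − 14.4)/(86.0 − 11.0) = 9.1345/75.0000 = 0.12179 m/s/m

0.122 m/s/m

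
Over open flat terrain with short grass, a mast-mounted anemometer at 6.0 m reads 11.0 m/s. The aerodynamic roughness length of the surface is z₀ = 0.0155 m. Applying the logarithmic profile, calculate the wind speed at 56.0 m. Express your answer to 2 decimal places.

15.12 m/s

Log law: V(z) ∝ ln(z/z₀), so V₂/V₁ = ln(z₂/z₀) / ln(z₁/z₀).
ln(56.0/0.0155) = 8.1923, ln(6.0/0.0155) = 5.9587
V₂ = 11.0 × 8.1923/5.9587 = 11.0 × 1.3748 = 15.1233 m/s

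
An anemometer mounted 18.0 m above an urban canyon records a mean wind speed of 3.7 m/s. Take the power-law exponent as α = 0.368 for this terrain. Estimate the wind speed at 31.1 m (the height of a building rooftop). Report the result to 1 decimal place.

Power-law profile: V₂ = V₁ · (z₂/z₁)^α
V₂ = 3.7 × (31.1/18.0)^0.368 = 3.7 × (1.7278)^0.368
    = 3.7 × 1.2229 = 4.5248 m/s

4.5 m/s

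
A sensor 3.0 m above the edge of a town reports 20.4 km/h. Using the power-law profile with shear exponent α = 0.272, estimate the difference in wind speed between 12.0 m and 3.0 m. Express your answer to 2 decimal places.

Power law: V₂ = V₁ · (z₂/z₁)^α = 20.4 × (4.0000)^0.272 = 29.7434 km/h
ΔV = 29.7434 − 20.4 = 9.3434 km/h

9.34 km/h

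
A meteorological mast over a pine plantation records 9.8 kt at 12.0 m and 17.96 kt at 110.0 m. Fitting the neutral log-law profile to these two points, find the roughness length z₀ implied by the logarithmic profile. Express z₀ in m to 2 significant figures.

z₀ ≈ 0.84 m

Log law: V(z) ∝ ln(z/z₀). With r = V₁/V₂ = 9.8/17.96 = 0.54566,
r · ln(z₂/z₀) = ln(z₁/z₀) ⇒ ln z₀ = (ln z₁ − r·ln z₂)/(1 − r)
ln z₀ = (2.48491 − 0.54566×4.70048) / 0.45434 = -0.1760
z₀ = exp(-0.1760) = 0.8387 m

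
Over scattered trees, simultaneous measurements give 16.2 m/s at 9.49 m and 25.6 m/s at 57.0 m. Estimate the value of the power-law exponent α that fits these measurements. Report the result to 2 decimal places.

Power law: V₂/V₁ = (z₂/z₁)^α ⇒ α = ln(V₂/V₁) / ln(z₂/z₁)
α = ln(25.6/16.2) / ln(57.0/9.49) = ln(1.5802) / ln(6.0063)
  = 0.45758 / 1.79281 = 0.25523

α ≈ 0.26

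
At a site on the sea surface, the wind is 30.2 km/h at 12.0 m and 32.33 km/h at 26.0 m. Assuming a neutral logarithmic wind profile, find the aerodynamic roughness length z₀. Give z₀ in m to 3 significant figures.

z₀ ≈ 0.000208 m

Log law: V(z) ∝ ln(z/z₀). With r = V₁/V₂ = 30.2/32.33 = 0.93412,
r · ln(z₂/z₀) = ln(z₁/z₀) ⇒ ln z₀ = (ln z₁ − r·ln z₂)/(1 − r)
ln z₀ = (2.48491 − 0.93412×3.25810) / 0.06588 = -8.4777
z₀ = exp(-8.4777) = 0.0002081 m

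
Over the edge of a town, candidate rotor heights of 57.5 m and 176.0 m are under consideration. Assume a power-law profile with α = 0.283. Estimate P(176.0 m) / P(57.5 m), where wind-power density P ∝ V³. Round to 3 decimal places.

2.585

Speed ratio: V_B/V_A = (z_B/z_A)^α = (176.0/57.5)^0.283 = (3.0609)^0.283 = 1.37244
Power-density ratio: P_B/P_A = (V_B/V_A)³ = (1.37244)³ = 2.58513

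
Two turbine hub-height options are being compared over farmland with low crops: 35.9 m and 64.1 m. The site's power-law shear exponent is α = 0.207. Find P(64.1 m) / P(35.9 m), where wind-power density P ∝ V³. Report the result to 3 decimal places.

Speed ratio: V_B/V_A = (z_B/z_A)^α = (64.1/35.9)^0.207 = (1.7855)^0.207 = 1.12750
Power-density ratio: P_B/P_A = (V_B/V_A)³ = (1.12750)³ = 1.43333

1.433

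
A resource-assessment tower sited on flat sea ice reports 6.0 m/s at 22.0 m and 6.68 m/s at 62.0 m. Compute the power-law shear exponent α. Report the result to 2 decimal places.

Power law: V₂/V₁ = (z₂/z₁)^α ⇒ α = ln(V₂/V₁) / ln(z₂/z₁)
α = ln(6.68/6.0) / ln(62.0/22.0) = ln(1.1133) / ln(2.8182)
  = 0.10736 / 1.03609 = 0.10362

α ≈ 0.10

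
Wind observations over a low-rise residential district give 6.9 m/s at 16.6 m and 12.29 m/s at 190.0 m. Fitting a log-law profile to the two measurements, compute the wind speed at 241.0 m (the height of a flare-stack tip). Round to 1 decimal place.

Log law: V ∝ ln(z/z₀). From the pair, with r = V₁/V₂ = 0.56143,
ln z₀ = (ln z₁ − r·ln z₂)/(1 − r) = (2.8094 − 0.56143×5.2470)/0.43857 = -0.3111 → z₀ = 0.7326 m
V₃ = V₁ · ln(z₃/z₀)/ln(z₁/z₀) = 6.9 × 5.7959/3.1205 = 12.8158 m/s

12.8 m/s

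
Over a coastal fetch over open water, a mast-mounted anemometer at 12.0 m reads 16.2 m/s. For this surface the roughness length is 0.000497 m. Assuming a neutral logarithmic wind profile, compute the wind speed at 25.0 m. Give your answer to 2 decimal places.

Log law: V(z) ∝ ln(z/z₀), so V₂/V₁ = ln(z₂/z₀) / ln(z₁/z₀).
ln(25.0/0.000497) = 10.8258, ln(12.0/0.000497) = 10.0918
V₂ = 16.2 × 10.8258/10.0918 = 16.2 × 1.0727 = 17.3782 m/s

17.38 m/s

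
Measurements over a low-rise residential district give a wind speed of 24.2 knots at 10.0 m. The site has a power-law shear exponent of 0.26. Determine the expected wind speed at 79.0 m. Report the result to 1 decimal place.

Power-law profile: V₂ = V₁ · (z₂/z₁)^α
V₂ = 24.2 × (79.0/10.0)^0.26 = 24.2 × (7.9000)^0.26
    = 24.2 × 1.7115 = 41.4189 knots

41.4 knots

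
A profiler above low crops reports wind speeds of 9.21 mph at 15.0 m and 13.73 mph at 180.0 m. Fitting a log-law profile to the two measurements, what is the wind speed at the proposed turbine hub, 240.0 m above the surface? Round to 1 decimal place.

Log law: V ∝ ln(z/z₀). From the pair, with r = V₁/V₂ = 0.67079,
ln z₀ = (ln z₁ − r·ln z₂)/(1 − r) = (2.7081 − 0.67079×5.1930)/0.32921 = -2.3552 → z₀ = 0.09487 m
V₃ = V₁ · ln(z₃/z₀)/ln(z₁/z₀) = 9.21 × 7.8359/5.0633 = 14.2533 mph

14.3 mph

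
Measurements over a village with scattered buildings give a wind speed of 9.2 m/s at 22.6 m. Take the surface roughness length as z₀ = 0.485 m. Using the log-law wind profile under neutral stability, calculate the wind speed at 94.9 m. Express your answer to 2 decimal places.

12.64 m/s

Log law: V(z) ∝ ln(z/z₀), so V₂/V₁ = ln(z₂/z₀) / ln(z₁/z₀).
ln(94.9/0.485) = 5.2764, ln(22.6/0.485) = 3.8416
V₂ = 9.2 × 5.2764/3.8416 = 9.2 × 1.3735 = 12.6363 m/s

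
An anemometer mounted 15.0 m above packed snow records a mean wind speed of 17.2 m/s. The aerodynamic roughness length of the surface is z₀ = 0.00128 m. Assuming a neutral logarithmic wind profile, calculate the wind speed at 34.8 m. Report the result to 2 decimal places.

Log law: V(z) ∝ ln(z/z₀), so V₂/V₁ = ln(z₂/z₀) / ln(z₁/z₀).
ln(34.8/0.00128) = 10.2105, ln(15.0/0.00128) = 9.3689
V₂ = 17.2 × 10.2105/9.3689 = 17.2 × 1.0898 = 18.7450 m/s

18.74 m/s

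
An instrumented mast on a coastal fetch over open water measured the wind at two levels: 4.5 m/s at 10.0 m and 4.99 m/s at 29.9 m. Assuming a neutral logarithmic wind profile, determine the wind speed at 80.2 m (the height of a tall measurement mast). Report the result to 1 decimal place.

Log law: V ∝ ln(z/z₀). From the pair, with r = V₁/V₂ = 0.90180,
ln z₀ = (ln z₁ − r·ln z₂)/(1 − r) = (2.3026 − 0.90180×3.3979)/0.09820 = -7.7560 → z₀ = 0.0004281 m
V₃ = V₁ · ln(z₃/z₀)/ln(z₁/z₀) = 4.5 × 12.1406/10.0586 = 5.4314 m/s

5.4 m/s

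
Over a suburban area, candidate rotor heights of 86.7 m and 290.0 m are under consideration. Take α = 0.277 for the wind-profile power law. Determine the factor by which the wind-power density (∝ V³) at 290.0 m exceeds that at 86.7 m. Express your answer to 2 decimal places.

2.73

Speed ratio: V_B/V_A = (z_B/z_A)^α = (290.0/86.7)^0.277 = (3.3449)^0.277 = 1.39718
Power-density ratio: P_B/P_A = (V_B/V_A)³ = (1.39718)³ = 2.72746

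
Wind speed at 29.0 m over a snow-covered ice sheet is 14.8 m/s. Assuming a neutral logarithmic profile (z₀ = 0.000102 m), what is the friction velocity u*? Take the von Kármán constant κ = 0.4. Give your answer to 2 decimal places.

Log law: V(z) = (u*/κ) · ln(z/z₀) ⇒ u* = κ · V / ln(z/z₀)
u* = 0.4 × 14.8 / ln(29.0/0.000102) = 0.4 × 14.8 / 12.5578
   = 5.9200 / 12.5578 = 0.4714 m/s

u* ≈ 0.47 m/s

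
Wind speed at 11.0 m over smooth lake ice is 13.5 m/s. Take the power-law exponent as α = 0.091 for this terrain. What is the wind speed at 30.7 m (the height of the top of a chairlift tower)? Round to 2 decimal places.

Power-law profile: V₂ = V₁ · (z₂/z₁)^α
V₂ = 13.5 × (30.7/11.0)^0.091 = 13.5 × (2.7909)^0.091
    = 13.5 × 1.0979 = 14.8217 m/s

14.82 m/s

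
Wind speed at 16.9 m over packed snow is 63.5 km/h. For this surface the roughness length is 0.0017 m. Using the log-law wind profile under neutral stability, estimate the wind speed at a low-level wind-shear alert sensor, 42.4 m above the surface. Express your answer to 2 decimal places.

69.85 km/h

Log law: V(z) ∝ ln(z/z₀), so V₂/V₁ = ln(z₂/z₀) / ln(z₁/z₀).
ln(42.4/0.0017) = 10.1243, ln(16.9/0.0017) = 9.2044
V₂ = 63.5 × 10.1243/9.2044 = 63.5 × 1.0999 = 69.8458 km/h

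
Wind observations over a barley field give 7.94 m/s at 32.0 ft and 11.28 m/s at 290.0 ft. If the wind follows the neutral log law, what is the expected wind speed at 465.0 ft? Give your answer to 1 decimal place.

12.0 m/s

Log law: V ∝ ln(z/z₀). From the pair, with r = V₁/V₂ = 0.70390,
ln z₀ = (ln z₁ − r·ln z₂)/(1 − r) = (3.4657 − 0.70390×5.6699)/0.29610 = -1.7741 → z₀ = 0.1696 ft
V₃ = V₁ · ln(z₃/z₀)/ln(z₁/z₀) = 7.94 × 7.9161/5.2398 = 11.9955 m/s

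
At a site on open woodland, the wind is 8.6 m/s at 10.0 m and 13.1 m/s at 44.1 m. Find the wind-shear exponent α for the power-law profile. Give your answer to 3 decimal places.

Power law: V₂/V₁ = (z₂/z₁)^α ⇒ α = ln(V₂/V₁) / ln(z₂/z₁)
α = ln(13.1/8.6) / ln(44.1/10.0) = ln(1.5233) / ln(4.4100)
  = 0.42085 / 1.48387 = 0.28362

α ≈ 0.284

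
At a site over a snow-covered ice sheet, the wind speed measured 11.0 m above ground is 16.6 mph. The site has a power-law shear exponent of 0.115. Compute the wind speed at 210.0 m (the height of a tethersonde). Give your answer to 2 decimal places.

23.30 mph

Power-law profile: V₂ = V₁ · (z₂/z₁)^α
V₂ = 16.6 × (210.0/11.0)^0.115 = 16.6 × (19.0909)^0.115
    = 16.6 × 1.4038 = 23.3025 mph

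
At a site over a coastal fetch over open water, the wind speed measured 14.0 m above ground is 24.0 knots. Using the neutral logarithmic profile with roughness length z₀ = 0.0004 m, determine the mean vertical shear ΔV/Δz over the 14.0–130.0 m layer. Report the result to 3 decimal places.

Log law: V₂ = V₁ · ln(z₂/z₀)/ln(z₁/z₀) = 24.0 × 12.6916/10.4631 = 29.1116 knots
ΔV/Δz = (29.1116 − 24.0)/(130.0 − 14.0) = 5.1116/116.0000 = 0.04407 knots/m

0.044 knots/m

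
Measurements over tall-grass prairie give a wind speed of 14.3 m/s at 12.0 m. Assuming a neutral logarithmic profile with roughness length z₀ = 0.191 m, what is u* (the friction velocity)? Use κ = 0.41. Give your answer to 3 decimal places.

u* ≈ 1.416 m/s

Log law: V(z) = (u*/κ) · ln(z/z₀) ⇒ u* = κ · V / ln(z/z₀)
u* = 0.41 × 14.3 / ln(12.0/0.191) = 0.41 × 14.3 / 4.1404
   = 5.8630 / 4.1404 = 1.4161 m/s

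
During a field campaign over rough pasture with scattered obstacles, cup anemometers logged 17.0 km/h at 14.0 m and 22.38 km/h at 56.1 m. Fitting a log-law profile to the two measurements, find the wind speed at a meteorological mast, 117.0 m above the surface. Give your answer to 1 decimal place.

Log law: V ∝ ln(z/z₀). From the pair, with r = V₁/V₂ = 0.75961,
ln z₀ = (ln z₁ − r·ln z₂)/(1 − r) = (2.6391 − 0.75961×4.0271)/0.24039 = -1.7471 → z₀ = 0.1743 m
V₃ = V₁ · ln(z₃/z₀)/ln(z₁/z₀) = 17.0 × 6.5092/4.3861 = 25.2289 km/h

25.2 km/h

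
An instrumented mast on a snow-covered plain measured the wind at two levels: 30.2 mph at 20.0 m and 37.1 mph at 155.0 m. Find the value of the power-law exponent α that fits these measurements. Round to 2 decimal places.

α ≈ 0.10

Power law: V₂/V₁ = (z₂/z₁)^α ⇒ α = ln(V₂/V₁) / ln(z₂/z₁)
α = ln(37.1/30.2) / ln(155.0/20.0) = ln(1.2285) / ln(7.7500)
  = 0.20578 / 2.04769 = 0.10049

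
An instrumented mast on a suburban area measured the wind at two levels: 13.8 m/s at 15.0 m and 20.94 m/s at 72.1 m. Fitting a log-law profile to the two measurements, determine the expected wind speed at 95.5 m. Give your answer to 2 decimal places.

Log law: V ∝ ln(z/z₀). From the pair, with r = V₁/V₂ = 0.65903,
ln z₀ = (ln z₁ − r·ln z₂)/(1 − r) = (2.7081 − 0.65903×4.2781)/0.34097 = -0.3264 → z₀ = 0.7215 m
V₃ = V₁ · ln(z₃/z₀)/ln(z₁/z₀) = 13.8 × 4.8855/3.0345 = 22.2182 m/s

22.22 m/s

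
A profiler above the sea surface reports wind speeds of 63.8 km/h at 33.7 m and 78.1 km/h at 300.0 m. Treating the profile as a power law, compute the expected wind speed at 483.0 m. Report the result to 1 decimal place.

81.6 km/h

First find α: α = ln(V₂/V₁)/ln(z₂/z₁) = ln(78.1/63.8)/ln(300.0/33.7) = 0.20224/2.18628 = 0.0925
Extrapolate from 300.0 m to 483.0 m: V₃ = 78.1 × (483.0/300.0)^0.0925 = 78.1 × 1.0450 = 81.6174 km/h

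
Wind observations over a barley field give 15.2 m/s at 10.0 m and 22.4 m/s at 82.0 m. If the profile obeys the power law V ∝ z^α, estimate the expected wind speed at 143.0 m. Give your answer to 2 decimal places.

First find α: α = ln(V₂/V₁)/ln(z₂/z₁) = ln(22.4/15.2)/ln(82.0/10.0) = 0.38777/2.10413 = 0.1843
Extrapolate from 82.0 m to 143.0 m: V₃ = 22.4 × (143.0/82.0)^0.1843 = 22.4 × 1.1079 = 24.8175 m/s

24.82 m/s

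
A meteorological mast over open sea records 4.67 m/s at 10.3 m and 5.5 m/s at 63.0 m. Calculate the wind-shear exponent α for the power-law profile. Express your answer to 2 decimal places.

Power law: V₂/V₁ = (z₂/z₁)^α ⇒ α = ln(V₂/V₁) / ln(z₂/z₁)
α = ln(5.5/4.67) / ln(63.0/10.3) = ln(1.1777) / ln(6.1165)
  = 0.16359 / 1.81099 = 0.09033

α ≈ 0.09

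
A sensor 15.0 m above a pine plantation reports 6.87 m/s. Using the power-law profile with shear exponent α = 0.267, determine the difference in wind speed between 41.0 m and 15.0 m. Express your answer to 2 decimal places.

2.12 m/s

Power law: V₂ = V₁ · (z₂/z₁)^α = 6.87 × (2.7333)^0.267 = 8.9857 m/s
ΔV = 8.9857 − 6.87 = 2.1157 m/s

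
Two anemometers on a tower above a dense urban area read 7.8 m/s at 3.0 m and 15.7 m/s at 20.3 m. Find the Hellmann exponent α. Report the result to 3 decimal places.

Power law: V₂/V₁ = (z₂/z₁)^α ⇒ α = ln(V₂/V₁) / ln(z₂/z₁)
α = ln(15.7/7.8) / ln(20.3/3.0) = ln(2.0128) / ln(6.7667)
  = 0.69954 / 1.91201 = 0.36586

α ≈ 0.366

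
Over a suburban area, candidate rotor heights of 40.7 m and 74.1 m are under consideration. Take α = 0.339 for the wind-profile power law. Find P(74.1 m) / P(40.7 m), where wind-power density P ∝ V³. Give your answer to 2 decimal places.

Speed ratio: V_B/V_A = (z_B/z_A)^α = (74.1/40.7)^0.339 = (1.8206)^0.339 = 1.22523
Power-density ratio: P_B/P_A = (V_B/V_A)³ = (1.22523)³ = 1.83928

1.84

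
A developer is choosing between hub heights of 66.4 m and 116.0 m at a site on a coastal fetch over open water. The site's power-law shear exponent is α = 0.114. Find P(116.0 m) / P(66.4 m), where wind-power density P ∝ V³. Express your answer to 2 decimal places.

Speed ratio: V_B/V_A = (z_B/z_A)^α = (116.0/66.4)^0.114 = (1.7470)^0.114 = 1.06567
Power-density ratio: P_B/P_A = (V_B/V_A)³ = (1.06567)³ = 1.21022

1.21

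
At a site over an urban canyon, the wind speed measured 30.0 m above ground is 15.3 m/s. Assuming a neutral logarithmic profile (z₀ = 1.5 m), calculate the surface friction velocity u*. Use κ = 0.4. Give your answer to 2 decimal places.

Log law: V(z) = (u*/κ) · ln(z/z₀) ⇒ u* = κ · V / ln(z/z₀)
u* = 0.4 × 15.3 / ln(30.0/1.5) = 0.4 × 15.3 / 2.9957
   = 6.1200 / 2.9957 = 2.0429 m/s

u* ≈ 2.04 m/s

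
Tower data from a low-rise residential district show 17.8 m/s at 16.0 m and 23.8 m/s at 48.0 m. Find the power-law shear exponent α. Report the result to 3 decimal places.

α ≈ 0.264

Power law: V₂/V₁ = (z₂/z₁)^α ⇒ α = ln(V₂/V₁) / ln(z₂/z₁)
α = ln(23.8/17.8) / ln(48.0/16.0) = ln(1.3371) / ln(3.0000)
  = 0.29049 / 1.09861 = 0.26441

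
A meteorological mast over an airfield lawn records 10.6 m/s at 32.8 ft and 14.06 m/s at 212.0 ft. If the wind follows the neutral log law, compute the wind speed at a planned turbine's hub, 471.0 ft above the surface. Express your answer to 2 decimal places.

Log law: V ∝ ln(z/z₀). From the pair, with r = V₁/V₂ = 0.75391,
ln z₀ = (ln z₁ − r·ln z₂)/(1 − r) = (3.4904 − 0.75391×5.3566)/0.24609 = -2.2267 → z₀ = 0.1079 ft
V₃ = V₁ · ln(z₃/z₀)/ln(z₁/z₀) = 10.6 × 8.3816/5.7171 = 15.5401 m/s

15.54 m/s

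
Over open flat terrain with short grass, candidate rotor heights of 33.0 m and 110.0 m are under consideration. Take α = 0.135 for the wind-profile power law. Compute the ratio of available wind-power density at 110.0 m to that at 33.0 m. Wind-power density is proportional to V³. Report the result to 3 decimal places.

1.628

Speed ratio: V_B/V_A = (z_B/z_A)^α = (110.0/33.0)^0.135 = (3.3333)^0.135 = 1.17649
Power-density ratio: P_B/P_A = (V_B/V_A)³ = (1.17649)³ = 1.62842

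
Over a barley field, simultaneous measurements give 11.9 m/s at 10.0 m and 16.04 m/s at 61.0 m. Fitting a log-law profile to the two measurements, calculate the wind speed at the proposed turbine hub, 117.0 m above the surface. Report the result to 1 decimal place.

17.5 m/s

Log law: V ∝ ln(z/z₀). From the pair, with r = V₁/V₂ = 0.74190,
ln z₀ = (ln z₁ − r·ln z₂)/(1 − r) = (2.3026 − 0.74190×4.1109)/0.25810 = -2.8952 → z₀ = 0.05529 m
V₃ = V₁ · ln(z₃/z₀)/ln(z₁/z₀) = 11.9 × 7.6573/5.1977 = 17.5311 m/s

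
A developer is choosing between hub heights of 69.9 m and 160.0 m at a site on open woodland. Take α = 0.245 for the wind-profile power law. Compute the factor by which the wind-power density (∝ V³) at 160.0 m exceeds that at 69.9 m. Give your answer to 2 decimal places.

1.84

Speed ratio: V_B/V_A = (z_B/z_A)^α = (160.0/69.9)^0.245 = (2.2890)^0.245 = 1.22493
Power-density ratio: P_B/P_A = (V_B/V_A)³ = (1.22493)³ = 1.83797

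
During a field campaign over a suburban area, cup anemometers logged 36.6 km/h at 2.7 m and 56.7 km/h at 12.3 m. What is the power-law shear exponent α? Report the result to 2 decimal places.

α ≈ 0.29

Power law: V₂/V₁ = (z₂/z₁)^α ⇒ α = ln(V₂/V₁) / ln(z₂/z₁)
α = ln(56.7/36.6) / ln(12.3/2.7) = ln(1.5492) / ln(4.5556)
  = 0.43773 / 1.51635 = 0.28867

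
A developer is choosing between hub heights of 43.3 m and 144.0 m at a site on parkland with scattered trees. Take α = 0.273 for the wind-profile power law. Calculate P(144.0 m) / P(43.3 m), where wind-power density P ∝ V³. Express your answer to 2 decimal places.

2.68

Speed ratio: V_B/V_A = (z_B/z_A)^α = (144.0/43.3)^0.273 = (3.3256)^0.273 = 1.38826
Power-density ratio: P_B/P_A = (V_B/V_A)³ = (1.38826)³ = 2.67556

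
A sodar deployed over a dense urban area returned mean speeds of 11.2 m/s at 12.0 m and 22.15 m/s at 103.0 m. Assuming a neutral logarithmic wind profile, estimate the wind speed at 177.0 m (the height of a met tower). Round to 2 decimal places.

Log law: V ∝ ln(z/z₀). From the pair, with r = V₁/V₂ = 0.50564,
ln z₀ = (ln z₁ − r·ln z₂)/(1 − r) = (2.4849 − 0.50564×4.6347)/0.49436 = 0.2860 → z₀ = 1.331 m
V₃ = V₁ · ln(z₃/z₀)/ln(z₁/z₀) = 11.2 × 4.8901/2.1989 = 24.9077 m/s

24.91 m/s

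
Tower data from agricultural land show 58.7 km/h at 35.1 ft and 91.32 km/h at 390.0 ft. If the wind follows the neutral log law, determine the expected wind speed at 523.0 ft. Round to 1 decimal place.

95.3 km/h

Log law: V ∝ ln(z/z₀). From the pair, with r = V₁/V₂ = 0.64279,
ln z₀ = (ln z₁ − r·ln z₂)/(1 − r) = (3.5582 − 0.64279×5.9661)/0.35721 = -0.7749 → z₀ = 0.4607 ft
V₃ = V₁ · ln(z₃/z₀)/ln(z₁/z₀) = 58.7 × 7.0345/4.3331 = 95.2951 km/h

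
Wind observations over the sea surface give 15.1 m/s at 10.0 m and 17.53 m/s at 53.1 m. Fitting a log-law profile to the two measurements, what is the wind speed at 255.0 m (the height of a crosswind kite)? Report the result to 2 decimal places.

Log law: V ∝ ln(z/z₀). From the pair, with r = V₁/V₂ = 0.86138,
ln z₀ = (ln z₁ − r·ln z₂)/(1 − r) = (2.3026 − 0.86138×3.9722)/0.13862 = -8.0722 → z₀ = 0.0003121 m
V₃ = V₁ · ln(z₃/z₀)/ln(z₁/z₀) = 15.1 × 13.6135/10.3748 = 19.8137 m/s

19.81 m/s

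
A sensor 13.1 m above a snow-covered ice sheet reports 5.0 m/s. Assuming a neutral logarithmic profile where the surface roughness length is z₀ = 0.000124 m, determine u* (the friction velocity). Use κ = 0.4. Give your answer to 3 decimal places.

u* ≈ 0.173 m/s

Log law: V(z) = (u*/κ) · ln(z/z₀) ⇒ u* = κ · V / ln(z/z₀)
u* = 0.4 × 5.0 / ln(13.1/0.000124) = 0.4 × 5.0 / 11.5678
   = 2.0000 / 11.5678 = 0.1729 m/s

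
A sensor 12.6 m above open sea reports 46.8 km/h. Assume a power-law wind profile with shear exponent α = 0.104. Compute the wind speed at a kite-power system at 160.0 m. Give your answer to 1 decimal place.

61.0 km/h

Power-law profile: V₂ = V₁ · (z₂/z₁)^α
V₂ = 46.8 × (160.0/12.6)^0.104 = 46.8 × (12.6984)^0.104
    = 46.8 × 1.3025 = 60.9587 km/h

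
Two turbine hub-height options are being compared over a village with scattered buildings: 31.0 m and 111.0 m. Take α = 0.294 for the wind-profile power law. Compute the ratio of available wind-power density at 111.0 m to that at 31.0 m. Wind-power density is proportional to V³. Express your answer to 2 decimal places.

Speed ratio: V_B/V_A = (z_B/z_A)^α = (111.0/31.0)^0.294 = (3.5806)^0.294 = 1.45501
Power-density ratio: P_B/P_A = (V_B/V_A)³ = (1.45501)³ = 3.08031

3.08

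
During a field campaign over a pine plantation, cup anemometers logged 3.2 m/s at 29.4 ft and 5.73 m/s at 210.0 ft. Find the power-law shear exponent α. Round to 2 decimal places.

Power law: V₂/V₁ = (z₂/z₁)^α ⇒ α = ln(V₂/V₁) / ln(z₂/z₁)
α = ln(5.73/3.2) / ln(210.0/29.4) = ln(1.7906) / ln(7.1429)
  = 0.58256 / 1.96611 = 0.29630

α ≈ 0.30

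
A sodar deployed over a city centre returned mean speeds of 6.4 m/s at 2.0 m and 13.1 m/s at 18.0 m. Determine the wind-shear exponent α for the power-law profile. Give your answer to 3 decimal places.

Power law: V₂/V₁ = (z₂/z₁)^α ⇒ α = ln(V₂/V₁) / ln(z₂/z₁)
α = ln(13.1/6.4) / ln(18.0/2.0) = ln(2.0469) / ln(9.0000)
  = 0.71631 / 2.19722 = 0.32601

α ≈ 0.326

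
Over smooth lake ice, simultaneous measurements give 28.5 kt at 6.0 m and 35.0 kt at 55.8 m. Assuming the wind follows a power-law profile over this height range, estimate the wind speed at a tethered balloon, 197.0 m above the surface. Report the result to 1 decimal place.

39.3 kt

First find α: α = ln(V₂/V₁)/ln(z₂/z₁) = ln(35.0/28.5)/ln(55.8/6.0) = 0.20544/2.23001 = 0.0921
Extrapolate from 55.8 m to 197.0 m: V₃ = 35.0 × (197.0/55.8)^0.0921 = 35.0 × 1.1232 = 39.3132 kt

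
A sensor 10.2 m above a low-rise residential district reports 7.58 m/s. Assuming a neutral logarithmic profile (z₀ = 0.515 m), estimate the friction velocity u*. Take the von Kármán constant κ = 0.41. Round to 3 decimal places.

Log law: V(z) = (u*/κ) · ln(z/z₀) ⇒ u* = κ · V / ln(z/z₀)
u* = 0.41 × 7.58 / ln(10.2/0.515) = 0.41 × 7.58 / 2.9860
   = 3.1078 / 2.9860 = 1.0408 m/s

u* ≈ 1.041 m/s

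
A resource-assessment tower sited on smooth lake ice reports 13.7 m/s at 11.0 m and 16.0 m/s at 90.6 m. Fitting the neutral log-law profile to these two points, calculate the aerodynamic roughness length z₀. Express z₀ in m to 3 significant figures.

Log law: V(z) ∝ ln(z/z₀). With r = V₁/V₂ = 13.7/16.0 = 0.85625,
r · ln(z₂/z₀) = ln(z₁/z₀) ⇒ ln z₀ = (ln z₁ − r·ln z₂)/(1 − r)
ln z₀ = (2.39790 − 0.85625×4.50645) / 0.14375 = -10.1618
z₀ = exp(-10.1618) = 0.00003862 m

z₀ ≈ 0.0000386 m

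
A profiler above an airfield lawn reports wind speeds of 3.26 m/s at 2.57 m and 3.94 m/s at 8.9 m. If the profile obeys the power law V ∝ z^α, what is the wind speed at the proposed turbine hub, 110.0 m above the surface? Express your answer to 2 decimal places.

First find α: α = ln(V₂/V₁)/ln(z₂/z₁) = ln(3.94/3.26)/ln(8.9/2.57) = 0.18945/1.24215 = 0.1525
Extrapolate from 8.9 m to 110.0 m: V₃ = 3.94 × (110.0/8.9)^0.1525 = 3.94 × 1.4674 = 5.7816 m/s

5.78 m/s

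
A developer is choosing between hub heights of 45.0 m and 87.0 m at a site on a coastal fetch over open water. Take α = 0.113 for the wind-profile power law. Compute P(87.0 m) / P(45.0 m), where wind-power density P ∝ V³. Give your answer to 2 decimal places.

Speed ratio: V_B/V_A = (z_B/z_A)^α = (87.0/45.0)^0.113 = (1.9333)^0.113 = 1.07734
Power-density ratio: P_B/P_A = (V_B/V_A)³ = (1.07734)³ = 1.25043

1.25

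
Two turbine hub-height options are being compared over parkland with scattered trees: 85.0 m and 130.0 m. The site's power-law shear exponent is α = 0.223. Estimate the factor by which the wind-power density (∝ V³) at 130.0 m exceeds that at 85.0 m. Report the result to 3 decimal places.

1.329

Speed ratio: V_B/V_A = (z_B/z_A)^α = (130.0/85.0)^0.223 = (1.5294)^0.223 = 1.09938
Power-density ratio: P_B/P_A = (V_B/V_A)³ = (1.09938)³ = 1.32876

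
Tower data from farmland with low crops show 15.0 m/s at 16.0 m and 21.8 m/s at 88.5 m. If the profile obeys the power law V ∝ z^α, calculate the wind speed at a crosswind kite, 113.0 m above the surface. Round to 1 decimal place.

First find α: α = ln(V₂/V₁)/ln(z₂/z₁) = ln(21.8/15.0)/ln(88.5/16.0) = 0.37386/1.71041 = 0.2186
Extrapolate from 88.5 m to 113.0 m: V₃ = 21.8 × (113.0/88.5)^0.2186 = 21.8 × 1.0549 = 22.9962 m/s

23.0 m/s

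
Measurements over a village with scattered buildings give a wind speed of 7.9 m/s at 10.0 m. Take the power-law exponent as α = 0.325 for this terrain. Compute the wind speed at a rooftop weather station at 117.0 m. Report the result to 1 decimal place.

Power-law profile: V₂ = V₁ · (z₂/z₁)^α
V₂ = 7.9 × (117.0/10.0)^0.325 = 7.9 × (11.7000)^0.325
    = 7.9 × 2.2241 = 17.5706 m/s

17.6 m/s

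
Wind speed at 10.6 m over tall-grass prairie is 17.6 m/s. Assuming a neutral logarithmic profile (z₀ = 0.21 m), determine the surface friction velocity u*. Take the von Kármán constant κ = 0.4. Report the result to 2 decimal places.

u* ≈ 1.80 m/s

Log law: V(z) = (u*/κ) · ln(z/z₀) ⇒ u* = κ · V / ln(z/z₀)
u* = 0.4 × 17.6 / ln(10.6/0.21) = 0.4 × 17.6 / 3.9215
   = 7.0400 / 3.9215 = 1.7952 m/s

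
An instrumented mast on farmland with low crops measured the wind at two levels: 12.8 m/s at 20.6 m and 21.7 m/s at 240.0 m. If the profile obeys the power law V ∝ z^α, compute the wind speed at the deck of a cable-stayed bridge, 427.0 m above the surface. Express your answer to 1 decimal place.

24.6 m/s

First find α: α = ln(V₂/V₁)/ln(z₂/z₁) = ln(21.7/12.8)/ln(240.0/20.6) = 0.52787/2.45535 = 0.2150
Extrapolate from 240.0 m to 427.0 m: V₃ = 21.7 × (427.0/240.0)^0.2150 = 21.7 × 1.1319 = 24.5614 m/s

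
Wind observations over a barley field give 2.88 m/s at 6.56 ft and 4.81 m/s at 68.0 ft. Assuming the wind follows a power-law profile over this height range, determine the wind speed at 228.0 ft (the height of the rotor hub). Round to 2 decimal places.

6.27 m/s

First find α: α = ln(V₂/V₁)/ln(z₂/z₁) = ln(4.81/2.88)/ln(68.0/6.56) = 0.51291/2.33852 = 0.2193
Extrapolate from 68.0 ft to 228.0 ft: V₃ = 4.81 × (228.0/68.0)^0.2193 = 4.81 × 1.3039 = 6.2717 m/s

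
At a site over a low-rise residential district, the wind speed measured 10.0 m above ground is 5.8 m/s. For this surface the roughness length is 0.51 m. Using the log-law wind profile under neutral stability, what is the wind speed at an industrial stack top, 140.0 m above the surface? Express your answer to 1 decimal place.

10.9 m/s

Log law: V(z) ∝ ln(z/z₀), so V₂/V₁ = ln(z₂/z₀) / ln(z₁/z₀).
ln(140.0/0.51) = 5.6150, ln(10.0/0.51) = 2.9759
V₂ = 5.8 × 5.6150/2.9759 = 5.8 × 1.8868 = 10.9434 m/s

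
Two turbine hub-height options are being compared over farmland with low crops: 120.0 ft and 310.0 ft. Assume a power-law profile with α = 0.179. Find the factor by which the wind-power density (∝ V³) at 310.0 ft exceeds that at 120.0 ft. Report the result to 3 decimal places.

Speed ratio: V_B/V_A = (z_B/z_A)^α = (310.0/120.0)^0.179 = (2.5833)^0.179 = 1.18517
Power-density ratio: P_B/P_A = (V_B/V_A)³ = (1.18517)³ = 1.66472

1.665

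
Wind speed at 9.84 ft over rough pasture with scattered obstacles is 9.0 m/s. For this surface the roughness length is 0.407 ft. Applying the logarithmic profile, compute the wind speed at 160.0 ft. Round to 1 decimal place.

Log law: V(z) ∝ ln(z/z₀), so V₂/V₁ = ln(z₂/z₀) / ln(z₁/z₀).
ln(160.0/0.407) = 5.9741, ln(9.84/0.407) = 3.1854
V₂ = 9.0 × 5.9741/3.1854 = 9.0 × 1.8755 = 16.8792 m/s

16.9 m/s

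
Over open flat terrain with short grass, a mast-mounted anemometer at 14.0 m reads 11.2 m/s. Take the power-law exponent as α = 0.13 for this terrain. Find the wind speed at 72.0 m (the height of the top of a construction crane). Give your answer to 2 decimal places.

Power-law profile: V₂ = V₁ · (z₂/z₁)^α
V₂ = 11.2 × (72.0/14.0)^0.13 = 11.2 × (5.1429)^0.13
    = 11.2 × 1.2372 = 13.8572 m/s

13.86 m/s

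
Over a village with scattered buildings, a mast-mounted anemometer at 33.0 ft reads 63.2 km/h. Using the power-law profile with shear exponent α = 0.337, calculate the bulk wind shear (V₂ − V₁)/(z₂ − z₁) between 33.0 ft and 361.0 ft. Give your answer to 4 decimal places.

0.2388 km/h/ft

Power law: V₂ = V₁ · (z₂/z₁)^α = 63.2 × (10.9394)^0.337 = 141.5330 km/h
ΔV/Δz = (141.5330 − 63.2)/(361.0 − 33.0) = 78.3330/328.0000 = 0.23882 km/h/ft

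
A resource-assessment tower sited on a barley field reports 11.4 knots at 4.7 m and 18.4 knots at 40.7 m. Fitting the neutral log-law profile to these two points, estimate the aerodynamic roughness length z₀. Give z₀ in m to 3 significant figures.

Log law: V(z) ∝ ln(z/z₀). With r = V₁/V₂ = 11.4/18.4 = 0.61957,
r · ln(z₂/z₀) = ln(z₁/z₀) ⇒ ln z₀ = (ln z₁ − r·ln z₂)/(1 − r)
ln z₀ = (1.54756 − 0.61957×3.70623) / 0.38043 = -1.9680
z₀ = exp(-1.9680) = 0.1397 m

z₀ ≈ 0.140 m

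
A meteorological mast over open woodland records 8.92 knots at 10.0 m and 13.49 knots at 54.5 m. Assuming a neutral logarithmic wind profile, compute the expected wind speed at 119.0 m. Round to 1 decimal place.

15.6 knots

Log law: V ∝ ln(z/z₀). From the pair, with r = V₁/V₂ = 0.66123,
ln z₀ = (ln z₁ − r·ln z₂)/(1 − r) = (2.3026 − 0.66123×3.9982)/0.33877 = -1.0070 → z₀ = 0.3653 m
V₃ = V₁ · ln(z₃/z₀)/ln(z₁/z₀) = 8.92 × 5.7861/3.3096 = 15.5947 knots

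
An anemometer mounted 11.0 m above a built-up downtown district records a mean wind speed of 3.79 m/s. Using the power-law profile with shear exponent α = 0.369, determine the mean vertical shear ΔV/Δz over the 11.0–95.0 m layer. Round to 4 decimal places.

0.0549 m/s/m

Power law: V₂ = V₁ · (z₂/z₁)^α = 3.79 × (8.6364)^0.369 = 8.3974 m/s
ΔV/Δz = (8.3974 − 3.79)/(95.0 − 11.0) = 4.6074/84.0000 = 0.05485 m/s/m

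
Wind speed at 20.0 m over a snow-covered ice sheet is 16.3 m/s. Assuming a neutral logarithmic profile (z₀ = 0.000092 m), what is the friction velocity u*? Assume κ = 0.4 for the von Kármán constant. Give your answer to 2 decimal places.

Log law: V(z) = (u*/κ) · ln(z/z₀) ⇒ u* = κ · V / ln(z/z₀)
u* = 0.4 × 16.3 / ln(20.0/0.000092) = 0.4 × 16.3 / 12.2895
   = 6.5200 / 12.2895 = 0.5305 m/s

u* ≈ 0.53 m/s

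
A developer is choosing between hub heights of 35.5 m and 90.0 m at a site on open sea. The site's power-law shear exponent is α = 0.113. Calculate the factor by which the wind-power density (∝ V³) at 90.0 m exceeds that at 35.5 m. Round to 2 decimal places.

1.37

Speed ratio: V_B/V_A = (z_B/z_A)^α = (90.0/35.5)^0.113 = (2.5352)^0.113 = 1.11085
Power-density ratio: P_B/P_A = (V_B/V_A)³ = (1.11085)³ = 1.37076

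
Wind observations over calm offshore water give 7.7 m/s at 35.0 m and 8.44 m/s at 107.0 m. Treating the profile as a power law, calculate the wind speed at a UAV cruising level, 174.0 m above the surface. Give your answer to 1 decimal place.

8.8 m/s

First find α: α = ln(V₂/V₁)/ln(z₂/z₁) = ln(8.44/7.7)/ln(107.0/35.0) = 0.09176/1.11748 = 0.0821
Extrapolate from 107.0 m to 174.0 m: V₃ = 8.44 × (174.0/107.0)^0.0821 = 8.44 × 1.0407 = 8.7838 m/s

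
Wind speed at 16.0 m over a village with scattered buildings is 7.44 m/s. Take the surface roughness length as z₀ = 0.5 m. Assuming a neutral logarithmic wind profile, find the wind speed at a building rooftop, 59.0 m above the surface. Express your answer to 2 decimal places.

Log law: V(z) ∝ ln(z/z₀), so V₂/V₁ = ln(z₂/z₀) / ln(z₁/z₀).
ln(59.0/0.5) = 4.7707, ln(16.0/0.5) = 3.4657
V₂ = 7.44 × 4.7707/3.4657 = 7.44 × 1.3765 = 10.2414 m/s

10.24 m/s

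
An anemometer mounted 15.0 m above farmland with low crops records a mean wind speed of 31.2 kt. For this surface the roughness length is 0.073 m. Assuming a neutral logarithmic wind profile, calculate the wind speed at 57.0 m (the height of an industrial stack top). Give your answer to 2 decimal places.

39.02 kt

Log law: V(z) ∝ ln(z/z₀), so V₂/V₁ = ln(z₂/z₀) / ln(z₁/z₀).
ln(57.0/0.073) = 6.6603, ln(15.0/0.073) = 5.3253
V₂ = 31.2 × 6.6603/5.3253 = 31.2 × 1.2507 = 39.0215 kt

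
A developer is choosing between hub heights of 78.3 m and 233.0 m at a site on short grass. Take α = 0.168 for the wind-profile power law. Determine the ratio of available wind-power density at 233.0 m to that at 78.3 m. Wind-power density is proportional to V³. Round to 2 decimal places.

Speed ratio: V_B/V_A = (z_B/z_A)^α = (233.0/78.3)^0.168 = (2.9757)^0.168 = 1.20106
Power-density ratio: P_B/P_A = (V_B/V_A)³ = (1.20106)³ = 1.73257

1.73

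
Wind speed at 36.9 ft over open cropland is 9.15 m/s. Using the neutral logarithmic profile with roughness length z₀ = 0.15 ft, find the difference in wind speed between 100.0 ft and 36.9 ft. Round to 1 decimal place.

Log law: V₂ = V₁ · ln(z₂/z₀)/ln(z₁/z₀) = 9.15 × 6.5023/5.5053 = 10.8070 m/s
ΔV = 10.8070 − 9.15 = 1.6570 m/s

1.7 m/s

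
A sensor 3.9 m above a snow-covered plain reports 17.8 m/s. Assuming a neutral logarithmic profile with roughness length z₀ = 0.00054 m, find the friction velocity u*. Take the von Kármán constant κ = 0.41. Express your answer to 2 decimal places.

u* ≈ 0.82 m/s

Log law: V(z) = (u*/κ) · ln(z/z₀) ⇒ u* = κ · V / ln(z/z₀)
u* = 0.41 × 17.8 / ln(3.9/0.00054) = 0.41 × 17.8 / 8.8849
   = 7.2980 / 8.8849 = 0.8214 m/s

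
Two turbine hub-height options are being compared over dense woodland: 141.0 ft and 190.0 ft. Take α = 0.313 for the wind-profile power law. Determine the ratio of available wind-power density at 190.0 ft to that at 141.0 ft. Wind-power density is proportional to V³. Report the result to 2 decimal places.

Speed ratio: V_B/V_A = (z_B/z_A)^α = (190.0/141.0)^0.313 = (1.3475)^0.313 = 1.09785
Power-density ratio: P_B/P_A = (V_B/V_A)³ = (1.09785)³ = 1.32322

1.32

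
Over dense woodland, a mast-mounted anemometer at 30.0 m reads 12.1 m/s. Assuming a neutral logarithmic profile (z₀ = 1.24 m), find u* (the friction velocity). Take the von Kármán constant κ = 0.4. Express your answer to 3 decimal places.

Log law: V(z) = (u*/κ) · ln(z/z₀) ⇒ u* = κ · V / ln(z/z₀)
u* = 0.4 × 12.1 / ln(30.0/1.24) = 0.4 × 12.1 / 3.1861
   = 4.8400 / 3.1861 = 1.5191 m/s

u* ≈ 1.519 m/s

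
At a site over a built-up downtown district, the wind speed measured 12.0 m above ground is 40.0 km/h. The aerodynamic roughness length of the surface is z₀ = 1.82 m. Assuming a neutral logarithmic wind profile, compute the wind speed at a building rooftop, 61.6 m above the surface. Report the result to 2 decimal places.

Log law: V(z) ∝ ln(z/z₀), so V₂/V₁ = ln(z₂/z₀) / ln(z₁/z₀).
ln(61.6/1.82) = 3.5218, ln(12.0/1.82) = 1.8861
V₂ = 40.0 × 3.5218/1.8861 = 40.0 × 1.8673 = 74.6913 km/h

74.69 km/h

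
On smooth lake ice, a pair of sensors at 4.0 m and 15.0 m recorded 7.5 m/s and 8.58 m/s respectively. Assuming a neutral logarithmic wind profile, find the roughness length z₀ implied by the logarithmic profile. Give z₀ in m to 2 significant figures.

z₀ ≈ 0.00041 m

Log law: V(z) ∝ ln(z/z₀). With r = V₁/V₂ = 7.5/8.58 = 0.87413,
r · ln(z₂/z₀) = ln(z₁/z₀) ⇒ ln z₀ = (ln z₁ − r·ln z₂)/(1 − r)
ln z₀ = (1.38629 − 0.87413×2.70805) / 0.12587 = -7.7926
z₀ = exp(-7.7926) = 0.0004128 m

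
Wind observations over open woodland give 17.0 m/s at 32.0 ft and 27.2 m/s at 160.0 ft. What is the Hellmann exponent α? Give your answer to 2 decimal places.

Power law: V₂/V₁ = (z₂/z₁)^α ⇒ α = ln(V₂/V₁) / ln(z₂/z₁)
α = ln(27.2/17.0) / ln(160.0/32.0) = ln(1.6000) / ln(5.0000)
  = 0.47000 / 1.60944 = 0.29203

α ≈ 0.29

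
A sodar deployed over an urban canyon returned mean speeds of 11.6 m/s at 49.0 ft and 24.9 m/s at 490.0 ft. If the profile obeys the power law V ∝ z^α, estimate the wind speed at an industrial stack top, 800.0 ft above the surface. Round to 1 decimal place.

First find α: α = ln(V₂/V₁)/ln(z₂/z₁) = ln(24.9/11.6)/ln(490.0/49.0) = 0.76386/2.30259 = 0.3317
Extrapolate from 490.0 ft to 800.0 ft: V₃ = 24.9 × (800.0/490.0)^0.3317 = 24.9 × 1.1766 = 29.2971 m/s

29.3 m/s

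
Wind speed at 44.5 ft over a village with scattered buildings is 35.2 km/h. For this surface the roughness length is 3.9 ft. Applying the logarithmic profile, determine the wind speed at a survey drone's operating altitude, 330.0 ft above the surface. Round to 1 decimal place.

Log law: V(z) ∝ ln(z/z₀), so V₂/V₁ = ln(z₂/z₀) / ln(z₁/z₀).
ln(330.0/3.9) = 4.4381, ln(44.5/3.9) = 2.4345
V₂ = 35.2 × 4.4381/2.4345 = 35.2 × 1.8230 = 64.1696 km/h

64.2 km/h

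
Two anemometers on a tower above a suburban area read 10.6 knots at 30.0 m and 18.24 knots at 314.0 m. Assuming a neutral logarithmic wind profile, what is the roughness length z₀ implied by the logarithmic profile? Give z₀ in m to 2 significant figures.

Log law: V(z) ∝ ln(z/z₀). With r = V₁/V₂ = 10.6/18.24 = 0.58114,
r · ln(z₂/z₀) = ln(z₁/z₀) ⇒ ln z₀ = (ln z₁ − r·ln z₂)/(1 − r)
ln z₀ = (3.40120 − 0.58114×5.74939) / 0.41886 = 0.1432
z₀ = exp(0.1432) = 1.154 m

z₀ ≈ 1.2 m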